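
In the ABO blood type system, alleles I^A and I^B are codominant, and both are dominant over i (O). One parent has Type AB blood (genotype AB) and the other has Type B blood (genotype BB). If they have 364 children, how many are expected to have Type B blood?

Cross: AB × BB
Possible offspring genotypes: 2 AB, 2 BB
Blood type counts: 2 Type AB, 2 Type B
Probability of Type B: 2/4 = 1/2
Expected count = 1/2 × 364 = 182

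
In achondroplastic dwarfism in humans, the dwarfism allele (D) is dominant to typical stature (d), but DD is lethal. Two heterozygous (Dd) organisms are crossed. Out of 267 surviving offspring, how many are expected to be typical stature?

Cross: Dd × Dd
Punnett square offspring (before lethality): 1 DD, 2 Dd, 1 dd
The DD genotype is lethal (embryos die); surviving offspring: 2 Dd, 1 dd
typical stature: 1 out of 3 → fraction 1/3
Expected count = 1/3 × 267 = 89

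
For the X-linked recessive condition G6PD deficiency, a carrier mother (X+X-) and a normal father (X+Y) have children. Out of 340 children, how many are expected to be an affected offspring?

Cross: X+X- × X+Y
Offspring: 1 X+X+, 1 X+Y, 1 X+X-, 1 X-Y
Probability of an affected offspring: 1/4
Expected count = 1/4 × 340 = 85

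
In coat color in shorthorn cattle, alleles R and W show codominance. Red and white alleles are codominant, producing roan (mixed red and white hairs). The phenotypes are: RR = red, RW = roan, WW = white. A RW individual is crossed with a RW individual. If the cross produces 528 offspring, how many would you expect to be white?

Punnett square for RW × RW:
Offspring genotypes: 1 RR, 2 RW, 1 WW
Phenotype counts: 1 red, 2 roan, 1 white
white: 1 out of 4 → fraction 1/4
Expected count = 1/4 × 528 = 132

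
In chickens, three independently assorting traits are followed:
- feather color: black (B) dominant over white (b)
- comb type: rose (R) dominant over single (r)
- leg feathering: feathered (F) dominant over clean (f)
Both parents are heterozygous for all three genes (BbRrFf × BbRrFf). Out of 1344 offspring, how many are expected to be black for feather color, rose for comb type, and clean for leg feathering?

Trihybrid cross: BbRrFf × BbRrFf
Each trait segregates independently with a 3:1 phenotypic ratio, so each gene contributes 3/4 (dominant) or 1/4 (recessive).
Target: black (feather color), rose (comb type), clean (leg feathering)
Probability = product of independent per-trait probabilities
= 3/4 × 3/4 × 1/4 = 9/64
Expected count = 9/64 × 1344 = 189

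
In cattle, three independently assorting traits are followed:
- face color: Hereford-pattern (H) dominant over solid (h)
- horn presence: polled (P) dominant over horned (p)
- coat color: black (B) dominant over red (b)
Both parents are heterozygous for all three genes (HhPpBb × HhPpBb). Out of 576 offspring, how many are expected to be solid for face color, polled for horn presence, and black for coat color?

Trihybrid cross: HhPpBb × HhPpBb
Each trait segregates independently with a 3:1 phenotypic ratio, so each gene contributes 3/4 (dominant) or 1/4 (recessive).
Target: solid (face color), polled (horn presence), black (coat color)
Probability = product of independent per-trait probabilities
= 1/4 × 3/4 × 3/4 = 9/64
Expected count = 9/64 × 576 = 81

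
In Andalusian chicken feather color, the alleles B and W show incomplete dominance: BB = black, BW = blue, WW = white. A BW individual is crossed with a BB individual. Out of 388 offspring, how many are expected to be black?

Punnett square for BW × BB:
Offspring genotypes: 2 BB, 2 BW
Phenotype counts: 2 black, 2 blue
black: 2 out of 4 → fraction 1/2
Expected count = 1/2 × 388 = 194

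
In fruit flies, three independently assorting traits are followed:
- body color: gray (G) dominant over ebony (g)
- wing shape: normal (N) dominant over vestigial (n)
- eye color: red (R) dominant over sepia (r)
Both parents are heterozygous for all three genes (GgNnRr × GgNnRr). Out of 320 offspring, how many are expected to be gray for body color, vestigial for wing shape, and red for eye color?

Trihybrid cross: GgNnRr × GgNnRr
Each trait segregates independently with a 3:1 phenotypic ratio, so each gene contributes 3/4 (dominant) or 1/4 (recessive).
Target: gray (body color), vestigial (wing shape), red (eye color)
Probability = product of independent per-trait probabilities
= 3/4 × 1/4 × 3/4 = 9/64
Expected count = 9/64 × 320 = 45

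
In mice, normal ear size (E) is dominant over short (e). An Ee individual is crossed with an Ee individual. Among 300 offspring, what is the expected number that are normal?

Punnett square for Ee × Ee:
Offspring genotypes: 1 EE, 2 Ee, 1 ee
normal: 3, short: 1
normal: 3 out of 4 → fraction 3/4
Expected count = 3/4 × 300 = 225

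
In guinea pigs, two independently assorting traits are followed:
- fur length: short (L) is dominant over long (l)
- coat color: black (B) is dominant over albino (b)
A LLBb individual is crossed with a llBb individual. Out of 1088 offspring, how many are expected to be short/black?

Dihybrid cross LLBb × llBb — consider each gene separately:
fur length: LL × ll → 4 Ll → 4 L_ (out of 4)
coat color: Bb × Bb → 1 BB, 2 Bb, 1 bb → 3 B_ : 1 bb (out of 4)
Combine (counts out of 4 × 4 = 16): short/black (L_B_) = 4×3 = 12; short/albino (L_bb) = 4×1 = 4
Phenotype counts (out of 16): 12 short/black, 4 short/albino
short/black: 12 out of 16 → fraction 3/4
Expected count = 3/4 × 1088 = 816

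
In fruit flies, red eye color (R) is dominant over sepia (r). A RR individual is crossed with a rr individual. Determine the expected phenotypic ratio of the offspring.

Punnett square for RR × rr:
Offspring genotypes: 4 Rr
red: 4, sepia: 0
Ratio: all red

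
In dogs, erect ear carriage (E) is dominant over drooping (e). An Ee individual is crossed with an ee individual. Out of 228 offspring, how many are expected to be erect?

Punnett square for Ee × ee:
Offspring genotypes: 2 Ee, 2 ee
erect: 2, drooping: 2
erect: 2 out of 4 → fraction 1/2
Expected count = 1/2 × 228 = 114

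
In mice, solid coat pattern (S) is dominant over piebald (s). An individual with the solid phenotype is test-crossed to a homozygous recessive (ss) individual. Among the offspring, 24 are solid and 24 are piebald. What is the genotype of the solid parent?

Test cross: ? × ss
Offspring: 24 solid, 24 piebald — approximately 1:1.
A 1:1 ratio in a test cross indicates the unknown parent is heterozygous (Ss).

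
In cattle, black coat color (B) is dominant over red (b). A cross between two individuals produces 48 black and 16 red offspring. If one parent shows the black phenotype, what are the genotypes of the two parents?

Observed offspring: 48 black, 16 red
The observed ratio simplifies to 3:1. Red (bb) offspring appear, so each parent must contribute one b allele. The parent stated to show black carries B, so it is Bb. The other parent is then either Bb or bb: Bb × bb would give a 1:1 split, whereas Bb × Bb gives 3:1 — matching the data. So both parents are heterozygous (Bb × Bb).
Parent genotypes: Bb × Bb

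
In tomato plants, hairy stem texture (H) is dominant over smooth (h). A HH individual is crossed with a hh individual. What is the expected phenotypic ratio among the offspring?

Punnett square for HH × hh:
Offspring genotypes: 4 Hh
hairy: 4, smooth: 0
Ratio: all hairy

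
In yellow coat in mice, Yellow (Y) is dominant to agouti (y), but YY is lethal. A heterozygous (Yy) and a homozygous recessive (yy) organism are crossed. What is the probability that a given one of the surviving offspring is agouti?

Cross: Yy × yy
Punnett square offspring (before lethality): 2 Yy, 2 yy
No YY offspring are produced in this cross.
agouti: 2 out of 4
Probability: 2/4 = 1/2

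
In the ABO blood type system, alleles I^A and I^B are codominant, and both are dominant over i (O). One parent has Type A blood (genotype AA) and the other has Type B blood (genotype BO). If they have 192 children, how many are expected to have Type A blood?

Cross: AA × BO
Possible offspring genotypes: 2 AB, 2 AO
Blood type counts: 2 Type AB, 2 Type A
Probability of Type A: 2/4 = 1/2
Expected count = 1/2 × 192 = 96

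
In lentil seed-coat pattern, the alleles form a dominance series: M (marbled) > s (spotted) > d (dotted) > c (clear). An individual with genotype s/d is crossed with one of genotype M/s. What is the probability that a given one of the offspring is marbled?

Cross: s/d × M/s
Allele dominance: M > s > d > c
Offspring genotypes: 1 M/s, 1 s/s, 1 M/d, 1 s/d
Phenotype counts: 2 marbled, 2 spotted
marbled: 2 out of 4
Probability: 2/4 = 1/2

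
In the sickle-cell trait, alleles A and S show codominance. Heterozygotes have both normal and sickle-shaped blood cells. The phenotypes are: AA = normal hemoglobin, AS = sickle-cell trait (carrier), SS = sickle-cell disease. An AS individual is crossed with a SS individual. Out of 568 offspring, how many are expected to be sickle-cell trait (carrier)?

Punnett square for AS × SS:
Offspring genotypes: 2 AS, 2 SS
Phenotype counts: 2 sickle-cell trait (carrier), 2 sickle-cell disease
sickle-cell trait (carrier): 2 out of 4 → fraction 1/2
Expected count = 1/2 × 568 = 284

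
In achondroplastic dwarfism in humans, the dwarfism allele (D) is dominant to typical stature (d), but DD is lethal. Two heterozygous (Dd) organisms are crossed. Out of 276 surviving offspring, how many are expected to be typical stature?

Cross: Dd × Dd
Punnett square offspring (before lethality): 1 DD, 2 Dd, 1 dd
The DD genotype is lethal (embryos die); surviving offspring: 2 Dd, 1 dd
typical stature: 1 out of 3 → fraction 1/3
Expected count = 1/3 × 276 = 92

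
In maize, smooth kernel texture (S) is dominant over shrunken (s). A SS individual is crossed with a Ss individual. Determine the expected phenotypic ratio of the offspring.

Punnett square for SS × Ss:
Offspring genotypes: 2 SS, 2 Ss
smooth: 4, shrunken: 0
Ratio: all smooth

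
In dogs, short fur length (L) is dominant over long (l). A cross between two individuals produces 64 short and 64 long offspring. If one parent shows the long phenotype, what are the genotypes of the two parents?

Observed offspring: 64 short, 64 long
The observed ratio simplifies to 1:1. One parent shows long, so its genotype must be ll. A 1:1 offspring split requires the other parent to be heterozygous (Ll).
Parent genotypes: ll × Ll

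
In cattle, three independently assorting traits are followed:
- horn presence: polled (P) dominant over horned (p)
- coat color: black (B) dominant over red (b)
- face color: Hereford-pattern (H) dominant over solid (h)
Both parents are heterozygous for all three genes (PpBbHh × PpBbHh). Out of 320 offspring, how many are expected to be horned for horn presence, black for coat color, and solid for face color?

Trihybrid cross: PpBbHh × PpBbHh
Each trait segregates independently with a 3:1 phenotypic ratio, so each gene contributes 3/4 (dominant) or 1/4 (recessive).
Target: horned (horn presence), black (coat color), solid (face color)
Probability = product of independent per-trait probabilities
= 1/4 × 3/4 × 1/4 = 3/64
Expected count = 3/64 × 320 = 15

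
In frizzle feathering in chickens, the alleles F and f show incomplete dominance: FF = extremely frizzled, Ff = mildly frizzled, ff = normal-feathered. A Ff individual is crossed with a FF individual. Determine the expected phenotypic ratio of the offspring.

Punnett square for Ff × FF:
Offspring genotypes: 2 FF, 2 Ff
Phenotype counts: 2 extremely frizzled, 2 mildly frizzled
Ratio: 1 extremely frizzled : 1 mildly frizzled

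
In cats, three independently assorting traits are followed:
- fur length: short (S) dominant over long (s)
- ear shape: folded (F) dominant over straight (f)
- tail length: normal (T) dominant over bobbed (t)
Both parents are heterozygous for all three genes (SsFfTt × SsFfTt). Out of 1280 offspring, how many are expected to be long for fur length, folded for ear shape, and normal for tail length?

Trihybrid cross: SsFfTt × SsFfTt
Each trait segregates independently with a 3:1 phenotypic ratio, so each gene contributes 3/4 (dominant) or 1/4 (recessive).
Target: long (fur length), folded (ear shape), normal (tail length)
Probability = product of independent per-trait probabilities
= 1/4 × 3/4 × 3/4 = 9/64
Expected count = 9/64 × 1280 = 180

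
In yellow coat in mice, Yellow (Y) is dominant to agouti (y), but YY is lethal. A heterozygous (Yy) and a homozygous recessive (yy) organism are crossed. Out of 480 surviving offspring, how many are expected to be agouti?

Cross: Yy × yy
Punnett square offspring (before lethality): 2 Yy, 2 yy
No YY offspring are produced in this cross.
agouti: 2 out of 4 → fraction 1/2
Expected count = 1/2 × 480 = 240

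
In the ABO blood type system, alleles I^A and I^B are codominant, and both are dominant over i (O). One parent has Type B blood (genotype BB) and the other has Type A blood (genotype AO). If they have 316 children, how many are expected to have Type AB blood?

Cross: BB × AO
Possible offspring genotypes: 2 AB, 2 BO
Blood type counts: 2 Type AB, 2 Type B
Probability of Type AB: 2/4 = 1/2
Expected count = 1/2 × 316 = 158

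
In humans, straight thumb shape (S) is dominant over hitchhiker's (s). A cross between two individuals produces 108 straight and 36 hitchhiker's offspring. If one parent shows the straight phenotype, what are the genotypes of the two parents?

Observed offspring: 108 straight, 36 hitchhiker's
The observed ratio simplifies to 3:1. Hitchhiker's (ss) offspring appear, so each parent must contribute one s allele. The parent stated to show straight carries S, so it is Ss. The other parent is then either Ss or ss: Ss × ss would give a 1:1 split, whereas Ss × Ss gives 3:1 — matching the data. So both parents are heterozygous (Ss × Ss).
Parent genotypes: Ss × Ss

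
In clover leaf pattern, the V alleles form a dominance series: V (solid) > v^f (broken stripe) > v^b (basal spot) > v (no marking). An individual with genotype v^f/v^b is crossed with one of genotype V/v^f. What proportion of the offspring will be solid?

Cross: v^f/v^b × V/v^f
Allele dominance: V > v^f > v^b > v
Offspring genotypes: 1 V/v^f, 1 v^f/v^f, 1 V/v^b, 1 v^f/v^b
Phenotype counts: 2 solid, 2 broken stripe
solid: 2 out of 4
Probability: 2/4 = 1/2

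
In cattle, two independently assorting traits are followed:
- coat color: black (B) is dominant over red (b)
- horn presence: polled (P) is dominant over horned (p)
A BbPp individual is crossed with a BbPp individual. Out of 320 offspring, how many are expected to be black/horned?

Dihybrid cross BbPp × BbPp — consider each gene separately:
coat color: Bb × Bb → 1 BB, 2 Bb, 1 bb → 3 B_ : 1 bb (out of 4)
horn presence: Pp × Pp → 1 PP, 2 Pp, 1 pp → 3 P_ : 1 pp (out of 4)
Combine (counts out of 4 × 4 = 16): black/polled (B_P_) = 3×3 = 9; black/horned (B_pp) = 3×1 = 3; red/polled (bbP_) = 1×3 = 3; red/horned (bbpp) = 1×1 = 1
Phenotype counts (out of 16): 9 black/polled, 3 black/horned, 3 red/polled, 1 red/horned
black/horned: 3 out of 16 → fraction 3/16
Expected count = 3/16 × 320 = 60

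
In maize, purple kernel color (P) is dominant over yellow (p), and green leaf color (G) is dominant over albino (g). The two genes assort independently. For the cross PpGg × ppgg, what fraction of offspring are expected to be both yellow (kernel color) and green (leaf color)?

Dihybrid cross PpGg × ppgg — consider each gene separately:
kernel color: Pp × pp → 2 Pp, 2 pp → 2 P_ : 2 pp (out of 4)
leaf color: Gg × gg → 2 Gg, 2 gg → 2 G_ : 2 gg (out of 4)
Looking for: yellow (pp) and green (G_)
P(yellow) = 2/4, P(green) = 2/4
P(both) = 2/4 × 2/4 = 4/16 = 1/4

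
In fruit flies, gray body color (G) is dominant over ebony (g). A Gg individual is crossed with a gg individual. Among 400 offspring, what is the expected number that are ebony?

Punnett square for Gg × gg:
Offspring genotypes: 2 Gg, 2 gg
gray: 2, ebony: 2
ebony: 2 out of 4 → fraction 1/2
Expected count = 1/2 × 400 = 200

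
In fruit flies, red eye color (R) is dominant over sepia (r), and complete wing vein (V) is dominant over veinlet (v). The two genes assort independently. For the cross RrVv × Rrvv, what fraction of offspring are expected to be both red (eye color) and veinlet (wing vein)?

Dihybrid cross RrVv × Rrvv — consider each gene separately:
eye color: Rr × Rr → 1 RR, 2 Rr, 1 rr → 3 R_ : 1 rr (out of 4)
wing vein: Vv × vv → 2 Vv, 2 vv → 2 V_ : 2 vv (out of 4)
Looking for: red (R_) and veinlet (vv)
P(red) = 3/4, P(veinlet) = 2/4
P(both) = 3/4 × 2/4 = 6/16 = 3/8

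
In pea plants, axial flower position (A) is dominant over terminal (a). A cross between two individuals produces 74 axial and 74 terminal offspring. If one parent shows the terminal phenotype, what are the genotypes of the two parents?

Observed offspring: 74 axial, 74 terminal
The observed ratio simplifies to 1:1. One parent shows terminal, so its genotype must be aa. A 1:1 offspring split requires the other parent to be heterozygous (Aa).
Parent genotypes: aa × Aa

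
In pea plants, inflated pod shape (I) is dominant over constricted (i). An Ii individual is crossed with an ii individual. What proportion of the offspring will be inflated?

Punnett square for Ii × ii:
Offspring genotypes: 2 Ii, 2 ii
inflated: 2, constricted: 2
inflated: 2 out of 4
Probability: 2/4 = 1/2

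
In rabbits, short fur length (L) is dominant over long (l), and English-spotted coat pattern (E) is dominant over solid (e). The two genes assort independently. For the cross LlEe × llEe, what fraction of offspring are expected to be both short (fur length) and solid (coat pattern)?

Dihybrid cross LlEe × llEe — consider each gene separately:
fur length: Ll × ll → 2 Ll, 2 ll → 2 L_ : 2 ll (out of 4)
coat pattern: Ee × Ee → 1 EE, 2 Ee, 1 ee → 3 E_ : 1 ee (out of 4)
Looking for: short (L_) and solid (ee)
P(short) = 2/4, P(solid) = 1/4
P(both) = 2/4 × 1/4 = 2/16 = 1/8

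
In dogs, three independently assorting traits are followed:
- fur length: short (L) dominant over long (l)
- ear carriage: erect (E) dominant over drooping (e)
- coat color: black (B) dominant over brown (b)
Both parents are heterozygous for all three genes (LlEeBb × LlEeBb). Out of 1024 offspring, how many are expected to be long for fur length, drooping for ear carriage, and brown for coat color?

Trihybrid cross: LlEeBb × LlEeBb
Each trait segregates independently with a 3:1 phenotypic ratio, so each gene contributes 3/4 (dominant) or 1/4 (recessive).
Target: long (fur length), drooping (ear carriage), brown (coat color)
Probability = product of independent per-trait probabilities
= 1/4 × 1/4 × 1/4 = 1/64
Expected count = 1/64 × 1024 = 16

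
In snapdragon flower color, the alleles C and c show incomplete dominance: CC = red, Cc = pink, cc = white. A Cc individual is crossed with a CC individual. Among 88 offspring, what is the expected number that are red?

Punnett square for Cc × CC:
Offspring genotypes: 2 CC, 2 Cc
Phenotype counts: 2 red, 2 pink
red: 2 out of 4 → fraction 1/2
Expected count = 1/2 × 88 = 44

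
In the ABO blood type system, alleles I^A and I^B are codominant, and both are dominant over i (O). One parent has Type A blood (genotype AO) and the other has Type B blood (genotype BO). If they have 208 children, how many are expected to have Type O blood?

Cross: AO × BO
Possible offspring genotypes: 1 AB, 1 AO, 1 BO, 1 OO
Blood type counts: 1 Type AB, 1 Type A, 1 Type B, 1 Type O
Probability of Type O: 1/4
Expected count = 1/4 × 208 = 52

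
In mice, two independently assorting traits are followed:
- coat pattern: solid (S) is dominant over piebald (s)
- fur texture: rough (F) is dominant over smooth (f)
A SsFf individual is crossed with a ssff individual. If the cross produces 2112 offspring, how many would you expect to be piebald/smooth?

Dihybrid cross SsFf × ssff — consider each gene separately:
coat pattern: Ss × ss → 2 Ss, 2 ss → 2 S_ : 2 ss (out of 4)
fur texture: Ff × ff → 2 Ff, 2 ff → 2 F_ : 2 ff (out of 4)
Combine (counts out of 4 × 4 = 16): solid/rough (S_F_) = 2×2 = 4; solid/smooth (S_ff) = 2×2 = 4; piebald/rough (ssF_) = 2×2 = 4; piebald/smooth (ssff) = 2×2 = 4
Phenotype counts (out of 16): 4 solid/rough, 4 solid/smooth, 4 piebald/rough, 4 piebald/smooth
piebald/smooth: 4 out of 16 → fraction 1/4
Expected count = 1/4 × 2112 = 528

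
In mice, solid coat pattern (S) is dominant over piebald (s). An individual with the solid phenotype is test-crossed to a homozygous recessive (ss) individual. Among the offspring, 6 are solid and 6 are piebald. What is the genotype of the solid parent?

Test cross: ? × ss
Offspring: 6 solid, 6 piebald — approximately 1:1.
A 1:1 ratio in a test cross indicates the unknown parent is heterozygous (Ss).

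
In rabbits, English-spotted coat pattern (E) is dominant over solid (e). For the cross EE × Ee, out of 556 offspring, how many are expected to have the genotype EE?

Punnett square for EE × Ee:
Offspring genotypes: 2 EE, 2 Ee
Total offspring: 4
Count with target: 2
Probability: 2/4 = 1/2
Expected count = 1/2 × 556 = 278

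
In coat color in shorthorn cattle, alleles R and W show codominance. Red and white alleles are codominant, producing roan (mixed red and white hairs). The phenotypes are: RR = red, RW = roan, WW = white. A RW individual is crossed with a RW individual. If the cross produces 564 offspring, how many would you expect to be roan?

Punnett square for RW × RW:
Offspring genotypes: 1 RR, 2 RW, 1 WW
Phenotype counts: 1 red, 2 roan, 1 white
roan: 2 out of 4 → fraction 1/2
Expected count = 1/2 × 564 = 282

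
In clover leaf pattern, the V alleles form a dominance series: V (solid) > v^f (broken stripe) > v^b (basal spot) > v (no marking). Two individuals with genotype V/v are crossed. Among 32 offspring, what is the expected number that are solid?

Cross: V/v × V/v
Allele dominance: V > v^f > v^b > v
Offspring genotypes: 1 V/V, 2 V/v, 1 v/v
Phenotype counts: 3 solid, 1 unmarked
solid: 3 out of 4 → fraction 3/4
Expected count = 3/4 × 32 = 24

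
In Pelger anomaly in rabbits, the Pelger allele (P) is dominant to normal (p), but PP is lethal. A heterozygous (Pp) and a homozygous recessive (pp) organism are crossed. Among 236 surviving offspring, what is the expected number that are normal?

Cross: Pp × pp
Punnett square offspring (before lethality): 2 Pp, 2 pp
No PP offspring are produced in this cross.
normal: 2 out of 4 → fraction 1/2
Expected count = 1/2 × 236 = 118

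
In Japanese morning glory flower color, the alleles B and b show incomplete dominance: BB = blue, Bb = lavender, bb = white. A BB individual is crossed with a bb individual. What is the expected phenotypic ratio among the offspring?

Punnett square for BB × bb:
Offspring genotypes: 4 Bb
Phenotype counts: 4 lavender
Ratio: all lavender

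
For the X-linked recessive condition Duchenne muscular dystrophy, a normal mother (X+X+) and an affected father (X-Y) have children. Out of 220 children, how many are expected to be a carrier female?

Cross: X+X+ × X-Y
Offspring: 2 X+X-, 2 X+Y
Probability of a carrier female: 2/4 = 1/2
Expected count = 1/2 × 220 = 110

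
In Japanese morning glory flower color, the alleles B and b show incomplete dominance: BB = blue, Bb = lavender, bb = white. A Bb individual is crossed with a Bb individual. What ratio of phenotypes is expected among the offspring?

Punnett square for Bb × Bb:
Offspring genotypes: 1 BB, 2 Bb, 1 bb
Phenotype counts: 1 blue, 2 lavender, 1 white
Ratio: 1 blue : 2 lavender : 1 white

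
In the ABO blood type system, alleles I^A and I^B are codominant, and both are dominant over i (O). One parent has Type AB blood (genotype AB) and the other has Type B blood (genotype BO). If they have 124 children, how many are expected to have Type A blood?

Cross: AB × BO
Possible offspring genotypes: 1 AB, 1 AO, 1 BB, 1 BO
Blood type counts: 1 Type AB, 1 Type A, 2 Type B
Probability of Type A: 1/4
Expected count = 1/4 × 124 = 31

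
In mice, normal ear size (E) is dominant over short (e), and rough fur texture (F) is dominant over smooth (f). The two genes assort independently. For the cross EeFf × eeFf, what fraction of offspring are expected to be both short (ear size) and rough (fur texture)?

Dihybrid cross EeFf × eeFf — consider each gene separately:
ear size: Ee × ee → 2 Ee, 2 ee → 2 E_ : 2 ee (out of 4)
fur texture: Ff × Ff → 1 FF, 2 Ff, 1 ff → 3 F_ : 1 ff (out of 4)
Looking for: short (ee) and rough (F_)
P(short) = 2/4, P(rough) = 3/4
P(both) = 2/4 × 3/4 = 6/16 = 3/8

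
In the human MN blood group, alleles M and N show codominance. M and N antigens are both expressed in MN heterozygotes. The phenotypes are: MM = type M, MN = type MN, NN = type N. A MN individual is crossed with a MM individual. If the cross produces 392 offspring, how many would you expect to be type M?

Punnett square for MN × MM:
Offspring genotypes: 2 MM, 2 MN
Phenotype counts: 2 type M, 2 type MN
type M: 2 out of 4 → fraction 1/2
Expected count = 1/2 × 392 = 196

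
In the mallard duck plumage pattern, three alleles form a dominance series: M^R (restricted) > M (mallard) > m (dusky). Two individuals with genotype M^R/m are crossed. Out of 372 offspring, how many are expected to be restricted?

Cross: M^R/m × M^R/m
Allele dominance: M^R > M > m
Offspring genotypes: 1 M^R/M^R, 2 M^R/m, 1 m/m
Phenotype counts: 3 restricted, 1 dusky
restricted: 3 out of 4 → fraction 3/4
Expected count = 3/4 × 372 = 279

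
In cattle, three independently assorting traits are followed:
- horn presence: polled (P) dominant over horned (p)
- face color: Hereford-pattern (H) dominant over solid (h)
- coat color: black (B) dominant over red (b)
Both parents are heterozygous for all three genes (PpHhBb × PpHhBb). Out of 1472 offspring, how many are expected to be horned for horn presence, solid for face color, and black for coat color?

Trihybrid cross: PpHhBb × PpHhBb
Each trait segregates independently with a 3:1 phenotypic ratio, so each gene contributes 3/4 (dominant) or 1/4 (recessive).
Target: horned (horn presence), solid (face color), black (coat color)
Probability = product of independent per-trait probabilities
= 1/4 × 1/4 × 3/4 = 3/64
Expected count = 3/64 × 1472 = 69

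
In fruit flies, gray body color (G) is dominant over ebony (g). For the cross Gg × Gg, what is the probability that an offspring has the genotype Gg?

Punnett square for Gg × Gg:
Offspring genotypes: 1 GG, 2 Gg, 1 gg
Total offspring: 4
Count with target: 2
Probability: 2/4 = 1/2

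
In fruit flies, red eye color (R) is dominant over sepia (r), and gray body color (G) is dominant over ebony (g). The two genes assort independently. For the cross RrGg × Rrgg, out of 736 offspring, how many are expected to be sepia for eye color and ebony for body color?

Dihybrid cross RrGg × Rrgg — consider each gene separately:
eye color: Rr × Rr → 1 RR, 2 Rr, 1 rr → 3 R_ : 1 rr (out of 4)
body color: Gg × gg → 2 Gg, 2 gg → 2 G_ : 2 gg (out of 4)
Looking for: sepia (rr) and ebony (gg)
P(sepia) = 1/4, P(ebony) = 2/4
P(both) = 1/4 × 2/4 = 2/16 = 1/8
Expected count = 1/8 × 736 = 92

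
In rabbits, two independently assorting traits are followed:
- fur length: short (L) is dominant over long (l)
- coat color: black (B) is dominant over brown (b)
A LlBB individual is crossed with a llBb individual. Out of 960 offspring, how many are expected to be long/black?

Dihybrid cross LlBB × llBb — consider each gene separately:
fur length: Ll × ll → 2 Ll, 2 ll → 2 L_ : 2 ll (out of 4)
coat color: BB × Bb → 2 BB, 2 Bb → 4 B_ (out of 4)
Combine (counts out of 4 × 4 = 16): short/black (L_B_) = 2×4 = 8; long/black (llB_) = 2×4 = 8
Phenotype counts (out of 16): 8 short/black, 8 long/black
long/black: 8 out of 16 → fraction 1/2
Expected count = 1/2 × 960 = 480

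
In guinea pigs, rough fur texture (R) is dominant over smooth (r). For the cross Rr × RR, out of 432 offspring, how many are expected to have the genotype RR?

Punnett square for Rr × RR:
Offspring genotypes: 2 RR, 2 Rr
Total offspring: 4
Count with target: 2
Probability: 2/4 = 1/2
Expected count = 1/2 × 432 = 216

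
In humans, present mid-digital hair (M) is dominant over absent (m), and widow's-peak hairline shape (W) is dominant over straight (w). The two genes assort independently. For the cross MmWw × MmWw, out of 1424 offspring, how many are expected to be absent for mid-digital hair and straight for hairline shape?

Dihybrid cross MmWw × MmWw — consider each gene separately:
mid-digital hair: Mm × Mm → 1 MM, 2 Mm, 1 mm → 3 M_ : 1 mm (out of 4)
hairline shape: Ww × Ww → 1 WW, 2 Ww, 1 ww → 3 W_ : 1 ww (out of 4)
Looking for: absent (mm) and straight (ww)
P(absent) = 1/4, P(straight) = 1/4
P(both) = 1/4 × 1/4 = 1/16
Expected count = 1/16 × 1424 = 89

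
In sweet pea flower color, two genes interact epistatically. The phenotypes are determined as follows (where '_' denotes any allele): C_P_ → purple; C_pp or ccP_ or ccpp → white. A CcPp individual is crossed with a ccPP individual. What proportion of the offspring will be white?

Cross: CcPp × ccPP — consider each gene separately:
C gene: Cc × cc → 2 Cc, 2 cc → 2 C_ : 2 cc (out of 4)
P gene: Pp × PP → 2 PP, 2 Pp → 4 P_ (out of 4)
Genotype classes (out of 4 × 4 = 16): C_P_ = 2×4 = 8; ccP_ = 2×4 = 8
Apply the phenotype rules: C_P_ (8) → purple; ccP_ (8) → white
Phenotype counts (out of 16): 8 purple, 8 white
white: 8 out of 16
Probability: 8/16 = 1/2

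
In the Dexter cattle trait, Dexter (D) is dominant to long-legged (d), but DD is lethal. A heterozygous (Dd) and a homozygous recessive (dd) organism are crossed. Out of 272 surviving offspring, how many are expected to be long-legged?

Cross: Dd × dd
Punnett square offspring (before lethality): 2 Dd, 2 dd
No DD offspring are produced in this cross.
long-legged: 2 out of 4 → fraction 1/2
Expected count = 1/2 × 272 = 136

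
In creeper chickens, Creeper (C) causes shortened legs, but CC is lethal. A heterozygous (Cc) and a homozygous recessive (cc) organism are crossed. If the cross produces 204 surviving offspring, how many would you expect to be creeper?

Cross: Cc × cc
Punnett square offspring (before lethality): 2 Cc, 2 cc
No CC offspring are produced in this cross.
creeper: 2 out of 4 → fraction 1/2
Expected count = 1/2 × 204 = 102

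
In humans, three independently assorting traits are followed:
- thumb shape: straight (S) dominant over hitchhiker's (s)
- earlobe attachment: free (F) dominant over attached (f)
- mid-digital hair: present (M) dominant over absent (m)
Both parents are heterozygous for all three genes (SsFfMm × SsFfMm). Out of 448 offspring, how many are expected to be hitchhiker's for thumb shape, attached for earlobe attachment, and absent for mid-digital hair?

Trihybrid cross: SsFfMm × SsFfMm
Each trait segregates independently with a 3:1 phenotypic ratio, so each gene contributes 3/4 (dominant) or 1/4 (recessive).
Target: hitchhiker's (thumb shape), attached (earlobe attachment), absent (mid-digital hair)
Probability = product of independent per-trait probabilities
= 1/4 × 1/4 × 1/4 = 1/64
Expected count = 1/64 × 448 = 7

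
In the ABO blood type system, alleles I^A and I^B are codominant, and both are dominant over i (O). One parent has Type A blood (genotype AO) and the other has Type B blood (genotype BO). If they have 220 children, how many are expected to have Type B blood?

Cross: AO × BO
Possible offspring genotypes: 1 AB, 1 AO, 1 BO, 1 OO
Blood type counts: 1 Type AB, 1 Type A, 1 Type B, 1 Type O
Probability of Type B: 1/4
Expected count = 1/4 × 220 = 55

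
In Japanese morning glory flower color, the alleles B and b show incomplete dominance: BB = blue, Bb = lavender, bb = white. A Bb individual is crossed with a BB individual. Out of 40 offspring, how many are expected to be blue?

Punnett square for Bb × BB:
Offspring genotypes: 2 BB, 2 Bb
Phenotype counts: 2 blue, 2 lavender
blue: 2 out of 4 → fraction 1/2
Expected count = 1/2 × 40 = 20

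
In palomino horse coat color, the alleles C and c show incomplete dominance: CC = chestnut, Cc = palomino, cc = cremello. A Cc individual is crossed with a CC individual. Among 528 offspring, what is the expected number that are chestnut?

Punnett square for Cc × CC:
Offspring genotypes: 2 CC, 2 Cc
Phenotype counts: 2 chestnut, 2 palomino
chestnut: 2 out of 4 → fraction 1/2
Expected count = 1/2 × 528 = 264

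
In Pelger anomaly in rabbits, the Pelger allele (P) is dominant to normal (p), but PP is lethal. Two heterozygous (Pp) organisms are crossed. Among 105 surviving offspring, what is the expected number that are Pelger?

Cross: Pp × Pp
Punnett square offspring (before lethality): 1 PP, 2 Pp, 1 pp
The PP genotype is lethal (embryos die); surviving offspring: 2 Pp, 1 pp
Pelger: 2 out of 3 → fraction 2/3
Expected count = 2/3 × 105 = 70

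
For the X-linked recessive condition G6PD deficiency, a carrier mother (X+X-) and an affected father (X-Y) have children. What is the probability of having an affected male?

Cross: X+X- × X-Y
Offspring: 1 X+X-, 1 X+Y, 1 X-X-, 1 X-Y
Probability of an affected male: 1/4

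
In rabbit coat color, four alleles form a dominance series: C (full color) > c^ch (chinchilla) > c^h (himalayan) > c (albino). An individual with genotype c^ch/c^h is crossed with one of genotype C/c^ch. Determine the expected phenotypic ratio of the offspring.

Cross: c^ch/c^h × C/c^ch
Allele dominance: C > c^ch > c^h > c
Offspring genotypes: 1 C/c^ch, 1 c^ch/c^ch, 1 C/c^h, 1 c^ch/c^h
Phenotype counts: 2 full color, 2 chinchilla
Ratio: 1 full color : 1 chinchilla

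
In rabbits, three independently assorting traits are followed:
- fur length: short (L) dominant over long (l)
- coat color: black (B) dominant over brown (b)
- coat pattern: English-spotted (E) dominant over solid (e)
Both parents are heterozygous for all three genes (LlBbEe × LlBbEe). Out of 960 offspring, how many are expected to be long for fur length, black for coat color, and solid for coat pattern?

Trihybrid cross: LlBbEe × LlBbEe
Each trait segregates independently with a 3:1 phenotypic ratio, so each gene contributes 3/4 (dominant) or 1/4 (recessive).
Target: long (fur length), black (coat color), solid (coat pattern)
Probability = product of independent per-trait probabilities
= 1/4 × 3/4 × 1/4 = 3/64
Expected count = 3/64 × 960 = 45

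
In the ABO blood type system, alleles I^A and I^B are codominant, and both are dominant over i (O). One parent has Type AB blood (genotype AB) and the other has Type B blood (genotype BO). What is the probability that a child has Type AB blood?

Cross: AB × BO
Possible offspring genotypes: 1 AB, 1 AO, 1 BB, 1 BO
Blood type counts: 1 Type AB, 1 Type A, 2 Type B
Probability of Type AB: 1/4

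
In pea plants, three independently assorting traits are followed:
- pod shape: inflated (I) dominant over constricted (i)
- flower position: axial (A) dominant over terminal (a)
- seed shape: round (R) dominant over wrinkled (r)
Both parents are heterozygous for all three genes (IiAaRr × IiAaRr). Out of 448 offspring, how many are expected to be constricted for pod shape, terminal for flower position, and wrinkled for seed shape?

Trihybrid cross: IiAaRr × IiAaRr
Each trait segregates independently with a 3:1 phenotypic ratio, so each gene contributes 3/4 (dominant) or 1/4 (recessive).
Target: constricted (pod shape), terminal (flower position), wrinkled (seed shape)
Probability = product of independent per-trait probabilities
= 1/4 × 1/4 × 1/4 = 1/64
Expected count = 1/64 × 448 = 7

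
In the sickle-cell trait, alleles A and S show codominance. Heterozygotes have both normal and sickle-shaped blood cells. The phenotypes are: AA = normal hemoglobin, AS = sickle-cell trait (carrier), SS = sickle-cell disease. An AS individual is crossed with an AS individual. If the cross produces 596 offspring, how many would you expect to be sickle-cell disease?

Punnett square for AS × AS:
Offspring genotypes: 1 AA, 2 AS, 1 SS
Phenotype counts: 1 normal hemoglobin, 2 sickle-cell trait (carrier), 1 sickle-cell disease
sickle-cell disease: 1 out of 4 → fraction 1/4
Expected count = 1/4 × 596 = 149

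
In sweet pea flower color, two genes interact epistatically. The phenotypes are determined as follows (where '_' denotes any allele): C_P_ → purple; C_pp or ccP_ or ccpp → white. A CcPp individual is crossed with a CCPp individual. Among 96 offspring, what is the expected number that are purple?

Cross: CcPp × CCPp — consider each gene separately:
C gene: Cc × CC → 2 CC, 2 Cc → 4 C_ (out of 4)
P gene: Pp × Pp → 1 PP, 2 Pp, 1 pp → 3 P_ : 1 pp (out of 4)
Genotype classes (out of 4 × 4 = 16): C_P_ = 4×3 = 12; C_pp = 4×1 = 4
Apply the phenotype rules: C_P_ (12) → purple; C_pp (4) → white
Phenotype counts (out of 16): 12 purple, 4 white
purple: 12 out of 16 → fraction 3/4
Expected count = 3/4 × 96 = 72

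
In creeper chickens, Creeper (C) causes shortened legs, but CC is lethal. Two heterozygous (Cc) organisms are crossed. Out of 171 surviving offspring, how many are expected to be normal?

Cross: Cc × Cc
Punnett square offspring (before lethality): 1 CC, 2 Cc, 1 cc
The CC genotype is lethal (embryos die); surviving offspring: 2 Cc, 1 cc
normal: 1 out of 3 → fraction 1/3
Expected count = 1/3 × 171 = 57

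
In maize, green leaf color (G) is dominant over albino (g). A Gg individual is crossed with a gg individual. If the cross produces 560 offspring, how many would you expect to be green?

Punnett square for Gg × gg:
Offspring genotypes: 2 Gg, 2 gg
green: 2, albino: 2
green: 2 out of 4 → fraction 1/2
Expected count = 1/2 × 560 = 280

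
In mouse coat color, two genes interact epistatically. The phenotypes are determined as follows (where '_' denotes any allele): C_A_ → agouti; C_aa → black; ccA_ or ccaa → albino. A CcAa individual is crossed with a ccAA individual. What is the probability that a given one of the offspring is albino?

Cross: CcAa × ccAA — consider each gene separately:
C gene: Cc × cc → 2 Cc, 2 cc → 2 C_ : 2 cc (out of 4)
A gene: Aa × AA → 2 AA, 2 Aa → 4 A_ (out of 4)
Genotype classes (out of 4 × 4 = 16): C_A_ = 2×4 = 8; ccA_ = 2×4 = 8
Apply the phenotype rules: C_A_ (8) → agouti; ccA_ (8) → albino
Phenotype counts (out of 16): 8 agouti, 8 albino
albino: 8 out of 16
Probability: 8/16 = 1/2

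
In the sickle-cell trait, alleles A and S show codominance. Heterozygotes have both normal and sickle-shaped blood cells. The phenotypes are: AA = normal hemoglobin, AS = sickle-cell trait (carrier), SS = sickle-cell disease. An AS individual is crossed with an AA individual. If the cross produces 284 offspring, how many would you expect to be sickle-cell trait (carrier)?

Punnett square for AS × AA:
Offspring genotypes: 2 AA, 2 AS
Phenotype counts: 2 normal hemoglobin, 2 sickle-cell trait (carrier)
sickle-cell trait (carrier): 2 out of 4 → fraction 1/2
Expected count = 1/2 × 284 = 142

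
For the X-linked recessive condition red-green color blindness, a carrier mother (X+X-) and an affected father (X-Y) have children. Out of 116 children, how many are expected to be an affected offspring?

Cross: X+X- × X-Y
Offspring: 1 X+X-, 1 X+Y, 1 X-X-, 1 X-Y
Probability of an affected offspring: 2/4 = 1/2
Expected count = 1/2 × 116 = 58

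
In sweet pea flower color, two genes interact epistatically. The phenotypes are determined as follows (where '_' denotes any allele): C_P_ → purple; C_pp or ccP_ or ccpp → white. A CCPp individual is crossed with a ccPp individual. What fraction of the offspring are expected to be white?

Cross: CCPp × ccPp — consider each gene separately:
C gene: CC × cc → 4 Cc → 4 C_ (out of 4)
P gene: Pp × Pp → 1 PP, 2 Pp, 1 pp → 3 P_ : 1 pp (out of 4)
Genotype classes (out of 4 × 4 = 16): C_P_ = 4×3 = 12; C_pp = 4×1 = 4
Apply the phenotype rules: C_P_ (12) → purple; C_pp (4) → white
Phenotype counts (out of 16): 12 purple, 4 white
white: 4 out of 16
Probability: 4/16 = 1/4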